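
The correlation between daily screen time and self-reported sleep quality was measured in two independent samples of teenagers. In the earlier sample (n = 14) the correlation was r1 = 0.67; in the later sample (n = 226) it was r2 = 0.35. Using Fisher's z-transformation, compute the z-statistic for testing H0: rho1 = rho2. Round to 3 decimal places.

1.442

Fisher z-transforms: z1 = atanh(0.67) = 0.810743, z2 = atanh(0.35) = 0.365444; difference d = 0.445299
Var(d) = 1/11 + 1/223 = 0.0909091 + 0.0044843 = 0.0953934
z = d/√Var(d) = 0.445299 / √0.0953934 = 0.445299 / 0.308858 = 1.442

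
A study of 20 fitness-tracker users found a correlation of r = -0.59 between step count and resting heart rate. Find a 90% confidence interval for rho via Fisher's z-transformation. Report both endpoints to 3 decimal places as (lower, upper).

(-0.792, -0.272)

z_r = atanh(-0.59) = -0.677666;  SE = 1/√(n−3) = 1/√17 = 0.242536
z-limits: -0.677666 ± 1.645·0.242536 = -0.677666 ± 0.398972 = [-1.076638, -0.278694]
ρ-limits: (tanh -1.076638, tanh -0.278694) = (-0.792, -0.272)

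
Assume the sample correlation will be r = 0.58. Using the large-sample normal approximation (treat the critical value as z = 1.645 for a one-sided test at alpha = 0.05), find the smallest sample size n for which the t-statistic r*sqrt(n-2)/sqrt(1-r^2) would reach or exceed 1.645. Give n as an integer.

r√(n−2)/√(1−r²) ≥ 1.645  ⇔  n−2 ≥ (1.645)²·(1−r²)/r²
(1−r²)/r² = (1−0.3364)/0.3364 = 1.9727
n ≥ 2 + 2.706025·1.9727 = 2 + 5.3382 = 7.3382
⌈7.3382⌉ = 8

8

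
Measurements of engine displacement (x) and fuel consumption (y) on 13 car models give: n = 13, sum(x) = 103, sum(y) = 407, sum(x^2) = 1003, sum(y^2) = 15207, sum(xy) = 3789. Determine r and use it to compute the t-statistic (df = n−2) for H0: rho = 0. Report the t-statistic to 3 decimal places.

S_xy = nΣxy − ΣxΣy = 13·3789 − 103·407 = 49257 − 41921 = 7336
S_xx = nΣx² − (Σx)² = 13·1003 − 103² = 13039 − 10609 = 2430
S_yy = nΣy² − (Σy)² = 13·15207 − 407² = 197691 − 165649 = 32042
r = S_xy / √(S_xx·S_yy) = 7336 / √(2430·32042) = 7336 / √77862060 = 7336 / 8823.9481 = 0.8314
t = r·√(n−2)/√(1−r²) = 0.8314·√11 / √(1−0.691226) = 2.757442 / 0.555674 = 4.962

4.962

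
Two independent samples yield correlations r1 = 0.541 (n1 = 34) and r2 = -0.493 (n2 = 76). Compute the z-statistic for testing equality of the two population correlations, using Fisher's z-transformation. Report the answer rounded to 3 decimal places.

z1 = atanh(0.541) = 0.605568,  z2 = atanh(-0.493) = -0.540016
SE = √(1/(n1−3) + 1/(n2−3)) = √(1/31 + 1/73) = √(0.0322581 + 0.0136986) = √0.0459567 = 0.214375
z = (z1 − z2)/SE = (0.605568 − (-0.540016)) / 0.214375 = 1.145584 / 0.214375 = 5.344

5.344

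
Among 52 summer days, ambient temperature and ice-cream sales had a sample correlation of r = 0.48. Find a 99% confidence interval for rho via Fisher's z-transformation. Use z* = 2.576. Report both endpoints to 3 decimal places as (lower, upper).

z_r = atanh(0.48) = 0.522984;  SE = 1/√(n−3) = 1/√49 = 0.142857
z-limits: 0.522984 ± 2.576·0.142857 = 0.522984 ± 0.368000 = [0.154984, 0.890984]
ρ-limits: (tanh 0.154984, tanh 0.890984) = (0.154, 0.712)

(0.154, 0.712)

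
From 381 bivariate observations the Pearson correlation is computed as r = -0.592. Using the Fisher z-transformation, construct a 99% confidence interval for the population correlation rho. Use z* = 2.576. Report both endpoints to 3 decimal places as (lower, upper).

z_r = atanh(-0.592) = -0.680740;  SE = 1/√(n−3) = 1/√378 = 0.051434
z-limits: -0.680740 ± 2.576·0.051434 = -0.680740 ± 0.132494 = [-0.813234, -0.548246]
ρ-limits: (tanh -0.813234, tanh -0.548246) = (-0.671, -0.499)

(-0.671, -0.499)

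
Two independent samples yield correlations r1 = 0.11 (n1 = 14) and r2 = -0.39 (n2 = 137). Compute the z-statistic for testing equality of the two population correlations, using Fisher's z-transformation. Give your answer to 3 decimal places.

Fisher z-transforms: z1 = atanh(0.11) = 0.110447, z2 = atanh(-0.39) = -0.411800; difference d = 0.522247
Var(d) = 1/11 + 1/134 = 0.0909091 + 0.0074627 = 0.0983718
z = d/√Var(d) = 0.522247 / √0.0983718 = 0.522247 / 0.313643 = 1.665

1.665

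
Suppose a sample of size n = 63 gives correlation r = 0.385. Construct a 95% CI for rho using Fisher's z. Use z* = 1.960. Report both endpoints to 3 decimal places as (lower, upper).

(0.152, 0.578)

Fisher z: z_r = atanh(r) = ½·ln((1+0.385)/(1−0.385)) = 0.405917
SE(z) = 1/√(n−3) = 1/√60 = 0.129099
95% ⇒ z* = 1.960; margin = 1.960·0.129099 = 0.253034
CI on z-scale: (0.152883, 0.658951)
Back-transform: tanh(0.152883) = 0.151703, tanh(0.658951) = 0.577665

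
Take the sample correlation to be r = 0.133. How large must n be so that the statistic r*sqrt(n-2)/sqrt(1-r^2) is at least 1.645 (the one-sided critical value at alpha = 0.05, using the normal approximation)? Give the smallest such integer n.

r√(n−2)/√(1−r²) ≥ 1.645  ⇔  n−2 ≥ (1.645)²·(1−r²)/r²
(1−r²)/r² = (1−0.017689)/0.017689 = 55.5323
n ≥ 2 + 2.706025·55.5323 = 2 + 150.2718 = 152.2718
⌈152.2718⌉ = 153

153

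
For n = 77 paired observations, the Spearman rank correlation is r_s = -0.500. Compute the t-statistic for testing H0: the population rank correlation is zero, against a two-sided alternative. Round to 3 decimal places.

-5.000

1 − r_s² = 1 − 0.250000 = 0.750000;  √(1−r_s²) = 0.866025
√(n−2) = √75 = 8.660254
t = r_s·√(n−2)/√(1−r_s²) = -0.500 · 8.660254 / 0.866025 = -5.000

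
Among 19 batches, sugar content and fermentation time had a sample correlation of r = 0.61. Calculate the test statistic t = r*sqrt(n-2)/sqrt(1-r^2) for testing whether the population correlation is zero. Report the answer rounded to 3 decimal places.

t = r·√(n−2) / √(1−r²) with r = 0.61, n = 19
  = 0.61·√17 / √(1 − 0.3721)
  = 0.61·4.123106 / 0.792401
  = 2.515095 / 0.792401 = 3.174

3.174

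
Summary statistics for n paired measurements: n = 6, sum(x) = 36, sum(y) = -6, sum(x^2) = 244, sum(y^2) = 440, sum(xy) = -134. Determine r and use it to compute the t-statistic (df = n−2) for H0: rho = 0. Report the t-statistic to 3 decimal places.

-3.883

Numerator: nΣxy − (Σx)(Σy) = 6·(-134) − (36)(-6) = -588
Denominator: √[(nΣx²−(Σx)²)(nΣy²−(Σy)²)]
  nΣx²−(Σx)² = 6·244 − 1296 = 168;  nΣy²−(Σy)² = 6·440 − 36 = 2604
  √(168·2604) = √437472 = 661.4167
r = -588 / 661.4167 = -0.8890
t = r·√(n−2)/√(1−r²) = -0.8890·√4 / √(1−0.790321) = -1.778000 / 0.457907 = -3.883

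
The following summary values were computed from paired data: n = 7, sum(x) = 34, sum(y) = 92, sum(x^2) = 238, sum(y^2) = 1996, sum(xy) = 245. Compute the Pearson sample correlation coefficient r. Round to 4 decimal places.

Numerator: nΣxy − (Σx)(Σy) = 7·245 − (34)(92) = -1413
Denominator: √[(nΣx²−(Σx)²)(nΣy²−(Σy)²)]
  nΣx²−(Σx)² = 7·238 − 1156 = 510;  nΣy²−(Σy)² = 7·1996 − 8464 = 5508
  √(510·5508) = √2809080 = 1676.0310
r = -1413 / 1676.0310 = -0.8431

-0.8431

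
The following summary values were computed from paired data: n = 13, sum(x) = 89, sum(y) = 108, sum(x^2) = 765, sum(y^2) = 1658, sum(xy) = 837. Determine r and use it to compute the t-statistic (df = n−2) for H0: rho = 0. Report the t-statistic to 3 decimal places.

Numerator: nΣxy − (Σx)(Σy) = 13·837 − (89)(108) = 1269
Denominator: √[(nΣx²−(Σx)²)(nΣy²−(Σy)²)]
  nΣx²−(Σx)² = 13·765 − 7921 = 2024;  nΣy²−(Σy)² = 13·1658 − 11664 = 9890
  √(2024·9890) = √20017360 = 4474.0764
r = 1269 / 4474.0764 = 0.2836
t = r·√(n−2)/√(1−r²) = 0.2836·√11 / √(1−0.080429) = 0.940595 / 0.958943 = 0.981

0.981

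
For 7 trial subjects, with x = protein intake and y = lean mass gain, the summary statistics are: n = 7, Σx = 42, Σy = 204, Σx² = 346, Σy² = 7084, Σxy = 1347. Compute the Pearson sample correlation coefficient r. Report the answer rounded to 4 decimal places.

0.3759

Numerator: nΣxy − (Σx)(Σy) = 7·1347 − (42)(204) = 861
Denominator: √[(nΣx²−(Σx)²)(nΣy²−(Σy)²)]
  nΣx²−(Σx)² = 7·346 − 1764 = 658;  nΣy²−(Σy)² = 7·7084 − 41616 = 7972
  √(658·7972) = √5245576 = 2290.3222
r = 861 / 2290.3222 = 0.3759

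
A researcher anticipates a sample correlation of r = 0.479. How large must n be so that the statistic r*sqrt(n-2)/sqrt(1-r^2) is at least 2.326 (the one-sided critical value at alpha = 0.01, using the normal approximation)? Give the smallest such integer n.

r√(n−2)/√(1−r²) ≥ 2.326  ⇔  n−2 ≥ (2.326)²·(1−r²)/r²
(1−r²)/r² = (1−0.229441)/0.229441 = 3.3584
n ≥ 2 + 5.410276·3.3584 = 2 + 18.1699 = 20.1699
⌈20.1699⌉ = 21

21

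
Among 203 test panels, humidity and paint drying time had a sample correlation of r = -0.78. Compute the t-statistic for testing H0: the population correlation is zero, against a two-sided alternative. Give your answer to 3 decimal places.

1 − r² = 1 − 0.6084 = 0.3916;  √(1−r²) = 0.625780
√(n−2) = √201 = 14.177447
t = r·√(n−2)/√(1−r²) = -0.78 · 14.177447 / 0.625780 = -17.671

-17.671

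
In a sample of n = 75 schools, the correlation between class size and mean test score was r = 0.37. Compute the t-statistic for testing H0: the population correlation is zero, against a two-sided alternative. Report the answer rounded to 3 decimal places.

3.403

t = r·√(n−2) / √(1−r²) with r = 0.37, n = 75
  = 0.37·√73 / √(1 − 0.1369)
  = 0.37·8.544004 / 0.929032
  = 3.161281 / 0.929032 = 3.403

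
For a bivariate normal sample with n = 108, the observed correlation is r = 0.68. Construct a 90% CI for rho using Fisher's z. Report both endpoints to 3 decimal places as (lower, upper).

z_r = atanh(0.68) = 0.829114;  SE = 1/√(n−3) = 1/√105 = 0.097590
z-limits: 0.829114 ± 1.645·0.097590 = 0.829114 ± 0.160536 = [0.668578, 0.989650]
ρ-limits: (tanh 0.668578, tanh 0.989650) = (0.584, 0.757)

(0.584, 0.757)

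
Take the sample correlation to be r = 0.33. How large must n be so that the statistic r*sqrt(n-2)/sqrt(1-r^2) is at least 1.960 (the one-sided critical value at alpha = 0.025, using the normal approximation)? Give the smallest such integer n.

r√(n−2)/√(1−r²) ≥ 1.960  ⇔  n−2 ≥ (1.960)²·(1−r²)/r²
(1−r²)/r² = (1−0.1089)/0.1089 = 8.1827
n ≥ 2 + 3.8416·8.1827 = 2 + 31.4347 = 33.4347
⌈33.4347⌉ = 34

34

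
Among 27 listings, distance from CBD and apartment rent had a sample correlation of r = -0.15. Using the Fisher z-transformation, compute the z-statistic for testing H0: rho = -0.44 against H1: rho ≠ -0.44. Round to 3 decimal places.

z_r = atanh(-0.15) = -0.151140,  z_0 = atanh(-0.44) = -0.472231
SE = 1/√(n−3) = 1/√24 = 0.204124
z = (z_r − z_0)/SE = (-0.151140 − (-0.472231)) / 0.204124 = 0.321091 / 0.204124 = 1.573

1.573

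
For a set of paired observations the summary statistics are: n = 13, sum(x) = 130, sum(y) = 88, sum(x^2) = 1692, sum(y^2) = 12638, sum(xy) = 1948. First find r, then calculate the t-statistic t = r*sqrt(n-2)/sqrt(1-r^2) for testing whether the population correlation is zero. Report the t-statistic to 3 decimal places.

S_xy = nΣxy − ΣxΣy = 13·1948 − 130·88 = 25324 − 11440 = 13884
S_xx = nΣx² − (Σx)² = 13·1692 − 130² = 21996 − 16900 = 5096
S_yy = nΣy² − (Σy)² = 13·12638 − 88² = 164294 − 7744 = 156550
r = S_xy / √(S_xx·S_yy) = 13884 / √(5096·156550) = 13884 / √797778800 = 13884 / 28244.9783 = 0.4916
t = r·√(n−2)/√(1−r²) = 0.4916·√11 / √(1−0.241671) = 1.630453 / 0.870821 = 1.872

1.872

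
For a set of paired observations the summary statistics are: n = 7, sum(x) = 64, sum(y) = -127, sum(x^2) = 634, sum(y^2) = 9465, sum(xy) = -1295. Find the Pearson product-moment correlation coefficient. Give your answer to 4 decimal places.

S_xy = nΣxy − ΣxΣy = 7·(-1295) − 64·(-127) = -9065 − (-8128) = -937
S_xx = nΣx² − (Σx)² = 7·634 − 64² = 4438 − 4096 = 342
S_yy = nΣy² − (Σy)² = 7·9465 − (-127)² = 66255 − 16129 = 50126
r = S_xy / √(S_xx·S_yy) = -937 / √(342·50126) = -937 / √17143092 = -937 / 4140.4217 = -0.2263

-0.2263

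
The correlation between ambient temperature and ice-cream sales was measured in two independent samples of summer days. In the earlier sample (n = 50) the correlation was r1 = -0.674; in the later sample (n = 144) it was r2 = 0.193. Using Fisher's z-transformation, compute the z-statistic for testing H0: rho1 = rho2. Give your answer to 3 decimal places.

Fisher z-transforms: z1 = atanh(-0.674) = -0.818037, z2 = atanh(0.193) = 0.195451; difference d = -1.013488
Var(d) = 1/47 + 1/141 = 0.0212766 + 0.0070922 = 0.0283688
z = d/√Var(d) = -1.013488 / √0.0283688 = -1.013488 / 0.168430 = -6.017

-6.017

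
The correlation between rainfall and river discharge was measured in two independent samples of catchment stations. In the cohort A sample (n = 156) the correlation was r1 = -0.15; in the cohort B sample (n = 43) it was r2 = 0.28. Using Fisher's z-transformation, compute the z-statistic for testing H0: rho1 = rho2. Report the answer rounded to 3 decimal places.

-2.471

z1 = atanh(-0.15) = -0.151140,  z2 = atanh(0.28) = 0.287682
SE = √(1/(n1−3) + 1/(n2−3)) = √(1/153 + 1/40) = √(0.0065359 + 0.0250000) = √0.0315359 = 0.177584
z = (z1 − z2)/SE = (-0.151140 − 0.287682) / 0.177584 = -0.438822 / 0.177584 = -2.471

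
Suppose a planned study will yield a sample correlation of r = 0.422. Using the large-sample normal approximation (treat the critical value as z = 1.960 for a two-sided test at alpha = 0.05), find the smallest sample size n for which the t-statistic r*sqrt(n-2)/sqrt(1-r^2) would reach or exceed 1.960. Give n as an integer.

20

Need r·√(n−2)/√(1−r²) ≥ 1.960
√(n−2) ≥ 1.960·√(1−0.178084) / 0.422 = 1.960·0.906596 / 0.422 = 4.2107
n−2 ≥ 17.7300  ⇒  n ≥ 19.7300
Smallest integer n = 20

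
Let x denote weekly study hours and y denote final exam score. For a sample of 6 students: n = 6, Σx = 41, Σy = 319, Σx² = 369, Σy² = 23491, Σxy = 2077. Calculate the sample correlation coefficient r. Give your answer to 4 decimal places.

-0.1350

Numerator: nΣxy − (Σx)(Σy) = 6·2077 − (41)(319) = -617
Denominator: √[(nΣx²−(Σx)²)(nΣy²−(Σy)²)]
  nΣx²−(Σx)² = 6·369 − 1681 = 533;  nΣy²−(Σy)² = 6·23491 − 101761 = 39185
  √(533·39185) = √20885605 = 4570.0771
r = -617 / 4570.0771 = -0.1350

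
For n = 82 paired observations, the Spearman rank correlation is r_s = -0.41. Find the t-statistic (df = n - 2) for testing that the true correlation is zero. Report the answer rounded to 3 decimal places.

-4.021

t = r_s·√(n−2) / √(1−r_s²) with r_s = -0.41, n = 82
  = -0.41·√80 / √(1 − 0.1681)
  = -0.41·8.944272 / 0.912086
  = -3.667152 / 0.912086 = -4.021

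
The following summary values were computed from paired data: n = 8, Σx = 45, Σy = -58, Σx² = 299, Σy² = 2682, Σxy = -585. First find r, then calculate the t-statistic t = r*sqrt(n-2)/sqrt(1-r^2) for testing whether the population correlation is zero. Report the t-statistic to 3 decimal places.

Numerator: nΣxy − (Σx)(Σy) = 8·(-585) − (45)(-58) = -2070
Denominator: √[(nΣx²−(Σx)²)(nΣy²−(Σy)²)]
  nΣx²−(Σx)² = 8·299 − 2025 = 367;  nΣy²−(Σy)² = 8·2682 − 3364 = 18092
  √(367·18092) = √6639764 = 2576.7740
r = -2070 / 2576.7740 = -0.8033
t = r·√(n−2)/√(1−r²) = -0.8033·√6 / √(1−0.645291) = -1.967675 / 0.595575 = -3.304

-3.304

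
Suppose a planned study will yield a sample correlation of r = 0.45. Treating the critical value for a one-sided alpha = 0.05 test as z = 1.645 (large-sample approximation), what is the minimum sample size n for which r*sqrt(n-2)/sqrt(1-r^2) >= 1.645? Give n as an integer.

Need r·√(n−2)/√(1−r²) ≥ 1.645
√(n−2) ≥ 1.645·√(1−0.2025) / 0.45 = 1.645·0.893029 / 0.45 = 3.2645
n−2 ≥ 10.6570  ⇒  n ≥ 12.6570
Smallest integer n = 13

13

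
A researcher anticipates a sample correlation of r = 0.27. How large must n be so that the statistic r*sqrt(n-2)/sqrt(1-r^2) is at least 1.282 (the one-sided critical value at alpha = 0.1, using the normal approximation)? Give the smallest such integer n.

r√(n−2)/√(1−r²) ≥ 1.282  ⇔  n−2 ≥ (1.282)²·(1−r²)/r²
(1−r²)/r² = (1−0.0729)/0.0729 = 12.7174
n ≥ 2 + 1.643524·12.7174 = 2 + 20.9014 = 22.9014
⌈22.9014⌉ = 23

23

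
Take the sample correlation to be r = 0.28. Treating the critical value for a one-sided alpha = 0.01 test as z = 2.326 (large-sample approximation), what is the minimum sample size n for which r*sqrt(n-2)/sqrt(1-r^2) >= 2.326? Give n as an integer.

66

Need r·√(n−2)/√(1−r²) ≥ 2.326
√(n−2) ≥ 2.326·√(1−0.0784) / 0.28 = 2.326·0.960000 / 0.28 = 7.9749
n−2 ≥ 63.5990  ⇒  n ≥ 65.5990
Smallest integer n = 66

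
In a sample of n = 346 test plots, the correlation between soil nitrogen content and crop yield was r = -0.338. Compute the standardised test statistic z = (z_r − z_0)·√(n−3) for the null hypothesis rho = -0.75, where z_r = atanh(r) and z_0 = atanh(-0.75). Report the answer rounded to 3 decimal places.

Fisher z: atanh(-0.338) = -0.351833, atanh(-0.75) = -0.972955
z = (z_r − z_0)·√(n−3) = (-0.351833 − (-0.972955))·√343 = 0.621122 · 18.520259 = 11.503

11.503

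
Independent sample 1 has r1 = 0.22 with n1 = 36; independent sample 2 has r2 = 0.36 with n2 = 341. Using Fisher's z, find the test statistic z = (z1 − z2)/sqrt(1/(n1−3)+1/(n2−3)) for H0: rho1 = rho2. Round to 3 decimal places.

z1 = atanh(0.22) = 0.223656,  z2 = atanh(0.36) = 0.376886
SE = √(1/(n1−3) + 1/(n2−3)) = √(1/33 + 1/338) = √(0.0303030 + 0.0029586) = √0.0332616 = 0.182378
z = (z1 − z2)/SE = (0.223656 − 0.376886) / 0.182378 = -0.153230 / 0.182378 = -0.840

-0.840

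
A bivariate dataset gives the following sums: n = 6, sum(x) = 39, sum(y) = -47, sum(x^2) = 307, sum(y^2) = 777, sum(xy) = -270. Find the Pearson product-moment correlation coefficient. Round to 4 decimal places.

0.2400

Numerator: nΣxy − (Σx)(Σy) = 6·(-270) − (39)(-47) = 213
Denominator: √[(nΣx²−(Σx)²)(nΣy²−(Σy)²)]
  nΣx²−(Σx)² = 6·307 − 1521 = 321;  nΣy²−(Σy)² = 6·777 − 2209 = 2453
  √(321·2453) = √787413 = 887.3629
r = 213 / 887.3629 = 0.2400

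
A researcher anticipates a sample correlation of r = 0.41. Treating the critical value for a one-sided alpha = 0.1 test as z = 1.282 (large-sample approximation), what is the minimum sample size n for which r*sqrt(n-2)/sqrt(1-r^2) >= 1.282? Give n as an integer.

r√(n−2)/√(1−r²) ≥ 1.282  ⇔  n−2 ≥ (1.282)²·(1−r²)/r²
(1−r²)/r² = (1−0.1681)/0.1681 = 4.9488
n ≥ 2 + 1.643524·4.9488 = 2 + 8.1335 = 10.1335
⌈10.1335⌉ = 11

11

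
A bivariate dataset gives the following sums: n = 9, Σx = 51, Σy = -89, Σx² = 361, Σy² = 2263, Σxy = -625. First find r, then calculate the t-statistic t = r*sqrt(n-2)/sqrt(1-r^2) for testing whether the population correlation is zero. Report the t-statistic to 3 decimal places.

-1.095

Numerator: nΣxy − (Σx)(Σy) = 9·(-625) − (51)(-89) = -1086
Denominator: √[(nΣx²−(Σx)²)(nΣy²−(Σy)²)]
  nΣx²−(Σx)² = 9·361 − 2601 = 648;  nΣy²−(Σy)² = 9·2263 − 7921 = 12446
  √(648·12446) = √8065008 = 2839.8958
r = -1086 / 2839.8958 = -0.3824
t = r·√(n−2)/√(1−r²) = -0.3824·√7 / √(1−0.146230) = -1.011735 / 0.923997 = -1.095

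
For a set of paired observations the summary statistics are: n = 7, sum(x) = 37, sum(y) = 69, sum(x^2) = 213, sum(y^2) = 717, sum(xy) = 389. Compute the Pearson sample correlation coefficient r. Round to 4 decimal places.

0.9582

S_xy = nΣxy − ΣxΣy = 7·389 − 37·69 = 2723 − 2553 = 170
S_xx = nΣx² − (Σx)² = 7·213 − 37² = 1491 − 1369 = 122
S_yy = nΣy² − (Σy)² = 7·717 − 69² = 5019 − 4761 = 258
r = S_xy / √(S_xx·S_yy) = 170 / √(122·258) = 170 / √31476 = 170 / 177.4148 = 0.9582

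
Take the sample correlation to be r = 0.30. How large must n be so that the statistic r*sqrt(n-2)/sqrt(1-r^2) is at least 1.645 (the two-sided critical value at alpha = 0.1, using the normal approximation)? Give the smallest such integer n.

30

r√(n−2)/√(1−r²) ≥ 1.645  ⇔  n−2 ≥ (1.645)²·(1−r²)/r²
(1−r²)/r² = (1−0.0900)/0.0900 = 10.1111
n ≥ 2 + 2.706025·10.1111 = 2 + 27.3609 = 29.3609
⌈29.3609⌉ = 30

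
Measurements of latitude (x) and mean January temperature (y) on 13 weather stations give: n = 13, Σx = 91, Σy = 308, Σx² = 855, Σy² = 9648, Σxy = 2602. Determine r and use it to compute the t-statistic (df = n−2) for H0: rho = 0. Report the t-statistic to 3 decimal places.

S_xy = nΣxy − ΣxΣy = 13·2602 − 91·308 = 33826 − 28028 = 5798
S_xx = nΣx² − (Σx)² = 13·855 − 91² = 11115 − 8281 = 2834
S_yy = nΣy² − (Σy)² = 13·9648 − 308² = 125424 − 94864 = 30560
r = S_xy / √(S_xx·S_yy) = 5798 / √(2834·30560) = 5798 / √86607040 = 5798 / 9306.2903 = 0.6230
t = r·√(n−2)/√(1−r²) = 0.6230·√11 / √(1−0.388129) = 2.066257 / 0.782222 = 2.642

2.642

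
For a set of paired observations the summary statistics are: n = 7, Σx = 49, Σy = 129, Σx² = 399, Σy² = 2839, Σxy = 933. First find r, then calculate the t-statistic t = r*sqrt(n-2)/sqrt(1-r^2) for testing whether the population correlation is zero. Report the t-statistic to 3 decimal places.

0.425

Numerator: nΣxy − (Σx)(Σy) = 7·933 − (49)(129) = 210
Denominator: √[(nΣx²−(Σx)²)(nΣy²−(Σy)²)]
  nΣx²−(Σx)² = 7·399 − 2401 = 392;  nΣy²−(Σy)² = 7·2839 − 16641 = 3232
  √(392·3232) = √1266944 = 1125.5861
r = 210 / 1125.5861 = 0.1866
t = r·√(n−2)/√(1−r²) = 0.1866·√5 / √(1−0.034820) = 0.417250 / 0.982436 = 0.425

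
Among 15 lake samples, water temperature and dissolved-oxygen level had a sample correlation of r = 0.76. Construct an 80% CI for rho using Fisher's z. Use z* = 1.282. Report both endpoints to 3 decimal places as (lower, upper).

(0.555, 0.878)

z_r = atanh(0.76) = 0.996215;  SE = 1/√(n−3) = 1/√12 = 0.288675
z-limits: 0.996215 ± 1.282·0.288675 = 0.996215 ± 0.370081 = [0.626134, 1.366296]
ρ-limits: (tanh 0.626134, tanh 1.366296) = (0.555, 0.878)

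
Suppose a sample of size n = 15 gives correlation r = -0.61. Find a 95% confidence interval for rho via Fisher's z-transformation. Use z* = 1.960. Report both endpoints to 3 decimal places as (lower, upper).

Fisher z: z_r = atanh(r) = ½·ln((1+(-0.61))/(1−(-0.61))) = -0.708921
SE(z) = 1/√(n−3) = 1/√12 = 0.288675
95% ⇒ z* = 1.960; margin = 1.960·0.288675 = 0.565803
CI on z-scale: (-1.274724, -0.143118)
Back-transform: tanh(-1.274724) = -0.855073, tanh(-0.143118) = -0.142149

(-0.855, -0.142)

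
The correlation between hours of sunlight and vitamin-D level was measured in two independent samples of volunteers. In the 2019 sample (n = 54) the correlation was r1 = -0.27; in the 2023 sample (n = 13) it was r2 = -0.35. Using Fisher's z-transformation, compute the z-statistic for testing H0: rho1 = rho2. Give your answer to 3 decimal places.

0.256

Fisher z-transforms: z1 = atanh(-0.27) = -0.276864, z2 = atanh(-0.35) = -0.365444; difference d = 0.088580
Var(d) = 1/51 + 1/10 = 0.0196078 + 0.1000000 = 0.1196078
z = d/√Var(d) = 0.088580 / √0.1196078 = 0.088580 / 0.345844 = 0.256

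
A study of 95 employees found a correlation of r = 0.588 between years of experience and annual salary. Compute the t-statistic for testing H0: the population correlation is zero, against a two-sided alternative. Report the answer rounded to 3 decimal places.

1 − r² = 1 − 0.345744 = 0.654256;  √(1−r²) = 0.808861
√(n−2) = √93 = 9.643651
t = r·√(n−2)/√(1−r²) = 0.588 · 9.643651 / 0.808861 = 7.010

7.010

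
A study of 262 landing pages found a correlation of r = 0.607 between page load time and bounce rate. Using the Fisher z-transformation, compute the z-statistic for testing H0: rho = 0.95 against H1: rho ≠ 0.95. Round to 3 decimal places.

Fisher z: atanh(0.607) = 0.704157, atanh(0.95) = 1.831781
z = (z_r − z_0)·√(n−3) = (0.704157 − 1.831781)·√259 = -1.127624 · 16.093477 = -18.147

-18.147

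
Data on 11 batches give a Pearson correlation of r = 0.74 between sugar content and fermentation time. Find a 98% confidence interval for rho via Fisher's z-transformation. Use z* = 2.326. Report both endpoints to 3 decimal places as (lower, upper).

z_r = atanh(0.74) = 0.950479;  SE = 1/√(n−3) = 1/√8 = 0.353553
z-limits: 0.950479 ± 2.326·0.353553 = 0.950479 ± 0.822364 = [0.128115, 1.772843]
ρ-limits: (tanh 0.128115, tanh 1.772843) = (0.127, 0.944)

(0.127, 0.944)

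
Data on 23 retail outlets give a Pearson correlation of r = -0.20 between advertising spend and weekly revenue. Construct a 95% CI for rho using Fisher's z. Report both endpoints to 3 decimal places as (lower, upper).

(-0.566, 0.231)

z_r = atanh(-0.20) = -0.202733;  SE = 1/√(n−3) = 1/√20 = 0.223607
z-limits: -0.202733 ± 1.960·0.223607 = -0.202733 ± 0.438270 = [-0.641003, 0.235537]
ρ-limits: (tanh -0.641003, tanh 0.235537) = (-0.566, 0.231)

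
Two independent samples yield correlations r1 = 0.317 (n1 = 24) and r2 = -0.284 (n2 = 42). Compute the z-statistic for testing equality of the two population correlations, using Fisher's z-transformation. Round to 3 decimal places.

2.292

Fisher z-transforms: z1 = atanh(0.317) = 0.328308, z2 = atanh(-0.284) = -0.292028; difference d = 0.620336
Var(d) = 1/21 + 1/39 = 0.0476190 + 0.0256410 = 0.0732600
z = d/√Var(d) = 0.620336 / √0.0732600 = 0.620336 / 0.270666 = 2.292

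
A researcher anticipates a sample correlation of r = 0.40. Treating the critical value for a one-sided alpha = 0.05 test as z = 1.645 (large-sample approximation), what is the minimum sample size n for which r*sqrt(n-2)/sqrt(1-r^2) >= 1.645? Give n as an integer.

17

Need r·√(n−2)/√(1−r²) ≥ 1.645
√(n−2) ≥ 1.645·√(1−0.1600) / 0.40 = 1.645·0.916515 / 0.40 = 3.7692
n−2 ≥ 14.2069  ⇒  n ≥ 16.2069
Smallest integer n = 17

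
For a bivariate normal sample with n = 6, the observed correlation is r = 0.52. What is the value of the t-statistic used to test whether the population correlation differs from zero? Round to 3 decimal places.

1.218

1 − r² = 1 − 0.2704 = 0.7296;  √(1−r²) = 0.854166
√(n−2) = √4 = 2.000000
t = r·√(n−2)/√(1−r²) = 0.52 · 2.000000 / 0.854166 = 1.218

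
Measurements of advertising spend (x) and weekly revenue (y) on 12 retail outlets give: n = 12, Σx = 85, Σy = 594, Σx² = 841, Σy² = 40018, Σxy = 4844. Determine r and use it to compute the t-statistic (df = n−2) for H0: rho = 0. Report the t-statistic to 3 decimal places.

Numerator: nΣxy − (Σx)(Σy) = 12·4844 − (85)(594) = 7638
Denominator: √[(nΣx²−(Σx)²)(nΣy²−(Σy)²)]
  nΣx²−(Σx)² = 12·841 − 7225 = 2867;  nΣy²−(Σy)² = 12·40018 − 352836 = 127380
  √(2867·127380) = √365198460 = 19110.1664
r = 7638 / 19110.1664 = 0.3997
t = r·√(n−2)/√(1−r²) = 0.3997·√10 / √(1−0.159760) = 1.263962 / 0.916646 = 1.379

1.379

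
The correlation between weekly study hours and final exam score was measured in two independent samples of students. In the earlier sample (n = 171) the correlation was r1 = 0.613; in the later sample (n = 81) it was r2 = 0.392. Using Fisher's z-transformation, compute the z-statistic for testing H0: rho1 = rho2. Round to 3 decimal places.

2.186

z1 = atanh(0.613) = 0.713713,  z2 = atanh(0.392) = 0.414161
SE = √(1/(n1−3) + 1/(n2−3)) = √(1/168 + 1/78) = √(0.0059524 + 0.0128205) = √0.0187729 = 0.137014
z = (z1 − z2)/SE = (0.713713 − 0.414161) / 0.137014 = 0.299552 / 0.137014 = 2.186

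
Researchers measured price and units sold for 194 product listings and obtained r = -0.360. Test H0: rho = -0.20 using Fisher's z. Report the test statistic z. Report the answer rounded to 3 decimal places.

-2.407

Fisher z: atanh(-0.360) = -0.376886, atanh(-0.20) = -0.202733
z = (z_r − z_0)·√(n−3) = (-0.376886 − (-0.202733))·√191 = -0.174153 · 13.820275 = -2.407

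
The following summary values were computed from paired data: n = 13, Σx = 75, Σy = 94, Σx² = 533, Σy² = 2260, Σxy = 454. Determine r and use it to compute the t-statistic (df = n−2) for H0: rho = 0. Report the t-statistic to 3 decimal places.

S_xy = nΣxy − ΣxΣy = 13·454 − 75·94 = 5902 − 7050 = -1148
S_xx = nΣx² − (Σx)² = 13·533 − 75² = 6929 − 5625 = 1304
S_yy = nΣy² − (Σy)² = 13·2260 − 94² = 29380 − 8836 = 20544
r = S_xy / √(S_xx·S_yy) = -1148 / √(1304·20544) = -1148 / √26789376 = -1148 / 5175.8454 = -0.2218
t = r·√(n−2)/√(1−r²) = -0.2218·√11 / √(1−0.049195) = -0.735627 / 0.975092 = -0.754

-0.754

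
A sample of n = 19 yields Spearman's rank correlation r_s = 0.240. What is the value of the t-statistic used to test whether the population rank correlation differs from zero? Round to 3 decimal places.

1.019

1 − r_s² = 1 − 0.057600 = 0.942400;  √(1−r_s²) = 0.970773
√(n−2) = √17 = 4.123106
t = r_s·√(n−2)/√(1−r_s²) = 0.240 · 4.123106 / 0.970773 = 1.019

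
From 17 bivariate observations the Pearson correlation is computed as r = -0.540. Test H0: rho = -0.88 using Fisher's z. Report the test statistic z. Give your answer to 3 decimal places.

2.887

z_r = atanh(-0.540) = -0.604156,  z_0 = atanh(-0.88) = -1.375768
SE = 1/√(n−3) = 1/√14 = 0.267261
z = (z_r − z_0)/SE = (-0.604156 − (-1.375768)) / 0.267261 = 0.771612 / 0.267261 = 2.887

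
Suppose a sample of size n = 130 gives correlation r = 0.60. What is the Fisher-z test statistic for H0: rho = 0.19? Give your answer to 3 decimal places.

5.644

z_r = atanh(0.60) = 0.693147,  z_0 = atanh(0.19) = 0.192337
SE = 1/√(n−3) = 1/√127 = 0.088736
z = (z_r − z_0)/SE = (0.693147 − 0.192337) / 0.088736 = 0.500810 / 0.088736 = 5.644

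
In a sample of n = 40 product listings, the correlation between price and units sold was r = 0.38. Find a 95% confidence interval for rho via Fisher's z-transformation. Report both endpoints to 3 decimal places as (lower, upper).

Fisher z: z_r = atanh(r) = ½·ln((1+0.38)/(1−0.38)) = 0.400060
SE(z) = 1/√(n−3) = 1/√37 = 0.164399
95% ⇒ z* = 1.960; margin = 1.960·0.164399 = 0.322222
CI on z-scale: (0.077838, 0.722282)
Back-transform: tanh(0.077838) = 0.077681, tanh(0.722282) = 0.618321

(0.078, 0.618)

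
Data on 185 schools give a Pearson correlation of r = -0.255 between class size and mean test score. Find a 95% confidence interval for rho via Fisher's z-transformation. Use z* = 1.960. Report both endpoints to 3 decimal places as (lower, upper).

(-0.385, -0.115)

z_r = atanh(-0.255) = -0.260753;  SE = 1/√(n−3) = 1/√182 = 0.074125
z-limits: -0.260753 ± 1.960·0.074125 = -0.260753 ± 0.145285 = [-0.406038, -0.115468]
ρ-limits: (tanh -0.406038, tanh -0.115468) = (-0.385, -0.115)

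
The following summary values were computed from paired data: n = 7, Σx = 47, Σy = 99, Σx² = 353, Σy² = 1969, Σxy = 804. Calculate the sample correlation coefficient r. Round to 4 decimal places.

S_xy = nΣxy − ΣxΣy = 7·804 − 47·99 = 5628 − 4653 = 975
S_xx = nΣx² − (Σx)² = 7·353 − 47² = 2471 − 2209 = 262
S_yy = nΣy² − (Σy)² = 7·1969 − 99² = 13783 − 9801 = 3982
r = S_xy / √(S_xx·S_yy) = 975 / √(262·3982) = 975 / √1043284 = 975 / 1021.4127 = 0.9546

0.9546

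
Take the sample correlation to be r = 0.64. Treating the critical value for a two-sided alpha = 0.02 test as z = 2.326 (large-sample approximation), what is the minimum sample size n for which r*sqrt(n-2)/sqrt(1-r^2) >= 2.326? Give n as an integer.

10

r√(n−2)/√(1−r²) ≥ 2.326  ⇔  n−2 ≥ (2.326)²·(1−r²)/r²
(1−r²)/r² = (1−0.4096)/0.4096 = 1.4414
n ≥ 2 + 5.410276·1.4414 = 2 + 7.7984 = 9.7984
⌈9.7984⌉ = 10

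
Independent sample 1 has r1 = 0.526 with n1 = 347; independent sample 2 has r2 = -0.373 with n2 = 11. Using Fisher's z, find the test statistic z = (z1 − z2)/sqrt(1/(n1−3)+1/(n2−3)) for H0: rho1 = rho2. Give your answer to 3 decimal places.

2.730

Fisher z-transforms: z1 = atanh(0.526) = 0.584599, z2 = atanh(-0.373) = -0.391903; difference d = 0.976502
Var(d) = 1/344 + 1/8 = 0.0029070 + 0.1250000 = 0.1279070
z = d/√Var(d) = 0.976502 / √0.1279070 = 0.976502 / 0.357641 = 2.730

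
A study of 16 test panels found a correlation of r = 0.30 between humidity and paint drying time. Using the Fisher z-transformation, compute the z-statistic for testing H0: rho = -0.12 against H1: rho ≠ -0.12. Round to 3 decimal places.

1.551

z_r = atanh(0.30) = 0.309520,  z_0 = atanh(-0.12) = -0.120581
SE = 1/√(n−3) = 1/√13 = 0.277350
z = (z_r − z_0)/SE = (0.309520 − (-0.120581)) / 0.277350 = 0.430101 / 0.277350 = 1.551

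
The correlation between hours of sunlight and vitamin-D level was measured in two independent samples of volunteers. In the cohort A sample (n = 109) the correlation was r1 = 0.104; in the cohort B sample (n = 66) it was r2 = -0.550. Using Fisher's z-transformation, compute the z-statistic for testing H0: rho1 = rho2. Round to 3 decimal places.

4.543

Fisher z-transforms: z1 = atanh(0.104) = 0.104377, z2 = atanh(-0.550) = -0.618381; difference d = 0.722758
Var(d) = 1/106 + 1/63 = 0.0094340 + 0.0158730 = 0.0253070
z = d/√Var(d) = 0.722758 / √0.0253070 = 0.722758 / 0.159082 = 4.543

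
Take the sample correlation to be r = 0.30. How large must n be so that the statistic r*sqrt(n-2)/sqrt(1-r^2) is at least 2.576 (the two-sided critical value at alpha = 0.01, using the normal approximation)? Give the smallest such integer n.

70

r√(n−2)/√(1−r²) ≥ 2.576  ⇔  n−2 ≥ (2.576)²·(1−r²)/r²
(1−r²)/r² = (1−0.0900)/0.0900 = 10.1111
n ≥ 2 + 6.635776·10.1111 = 2 + 67.0950 = 69.0950
⌈69.0950⌉ = 70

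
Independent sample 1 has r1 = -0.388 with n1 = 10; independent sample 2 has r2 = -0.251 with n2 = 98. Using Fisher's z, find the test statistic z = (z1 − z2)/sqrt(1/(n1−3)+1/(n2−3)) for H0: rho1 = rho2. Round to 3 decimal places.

Fisher z-transforms: z1 = atanh(-0.388) = -0.409443, z2 = atanh(-0.251) = -0.256480; difference d = -0.152963
Var(d) = 1/7 + 1/95 = 0.1428571 + 0.0105263 = 0.1533834
z = d/√Var(d) = -0.152963 / √0.1533834 = -0.152963 / 0.391642 = -0.391

-0.391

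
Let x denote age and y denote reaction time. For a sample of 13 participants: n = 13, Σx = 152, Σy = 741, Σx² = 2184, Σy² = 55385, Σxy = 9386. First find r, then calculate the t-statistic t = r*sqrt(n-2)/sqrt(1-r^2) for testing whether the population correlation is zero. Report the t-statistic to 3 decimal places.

1.090

S_xy = nΣxy − ΣxΣy = 13·9386 − 152·741 = 122018 − 112632 = 9386
S_xx = nΣx² − (Σx)² = 13·2184 − 152² = 28392 − 23104 = 5288
S_yy = nΣy² − (Σy)² = 13·55385 − 741² = 720005 − 549081 = 170924
r = S_xy / √(S_xx·S_yy) = 9386 / √(5288·170924) = 9386 / √903846112 = 9386 / 30064.0335 = 0.3122
t = r·√(n−2)/√(1−r²) = 0.3122·√11 / √(1−0.097469) = 1.035450 / 0.950016 = 1.090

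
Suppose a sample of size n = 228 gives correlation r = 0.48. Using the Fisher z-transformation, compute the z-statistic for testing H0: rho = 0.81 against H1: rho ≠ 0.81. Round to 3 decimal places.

-9.061

z_r = atanh(0.48) = 0.522984,  z_0 = atanh(0.81) = 1.127029
SE = 1/√(n−3) = 1/√225 = 0.066667
z = (z_r − z_0)/SE = (0.522984 − 1.127029) / 0.066667 = -0.604045 / 0.066667 = -9.061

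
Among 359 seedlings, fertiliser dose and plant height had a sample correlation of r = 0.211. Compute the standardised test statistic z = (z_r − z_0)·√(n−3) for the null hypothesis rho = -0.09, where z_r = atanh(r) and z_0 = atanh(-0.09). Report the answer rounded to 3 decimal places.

Fisher z: atanh(0.211) = 0.214218, atanh(-0.09) = -0.090244
z = (z_r − z_0)·√(n−3) = (0.214218 − (-0.090244))·√356 = 0.304462 · 18.867962 = 5.745

5.745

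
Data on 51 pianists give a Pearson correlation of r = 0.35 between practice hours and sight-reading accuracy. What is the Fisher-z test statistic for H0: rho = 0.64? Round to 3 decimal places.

Fisher z: atanh(0.35) = 0.365444, atanh(0.64) = 0.758174
z = (z_r − z_0)·√(n−3) = (0.365444 − 0.758174)·√48 = -0.392730 · 6.928203 = -2.721

-2.721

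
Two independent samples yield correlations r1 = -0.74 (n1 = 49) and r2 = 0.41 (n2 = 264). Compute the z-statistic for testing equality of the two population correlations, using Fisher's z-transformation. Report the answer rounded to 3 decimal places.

-8.668

Fisher z-transforms: z1 = atanh(-0.74) = -0.950479, z2 = atanh(0.41) = 0.435611; difference d = -1.386090
Var(d) = 1/46 + 1/261 = 0.0217391 + 0.0038314 = 0.0255705
z = d/√Var(d) = -1.386090 / √0.0255705 = -1.386090 / 0.159908 = -8.668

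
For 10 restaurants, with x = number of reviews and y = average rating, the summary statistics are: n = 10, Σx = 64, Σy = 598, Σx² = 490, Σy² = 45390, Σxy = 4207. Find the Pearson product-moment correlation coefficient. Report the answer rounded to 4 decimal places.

0.4316

S_xy = nΣxy − ΣxΣy = 10·4207 − 64·598 = 42070 − 38272 = 3798
S_xx = nΣx² − (Σx)² = 10·490 − 64² = 4900 − 4096 = 804
S_yy = nΣy² − (Σy)² = 10·45390 − 598² = 453900 − 357604 = 96296
r = S_xy / √(S_xx·S_yy) = 3798 / √(804·96296) = 3798 / √77421984 = 3798 / 8798.9763 = 0.4316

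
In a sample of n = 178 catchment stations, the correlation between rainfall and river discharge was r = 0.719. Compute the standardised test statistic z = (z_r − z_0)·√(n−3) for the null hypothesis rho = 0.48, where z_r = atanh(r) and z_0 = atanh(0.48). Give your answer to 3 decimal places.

z_r = atanh(0.719) = 0.905572,  z_0 = atanh(0.48) = 0.522984
SE = 1/√(n−3) = 1/√175 = 0.075593
z = (z_r − z_0)/SE = (0.905572 − 0.522984) / 0.075593 = 0.382588 / 0.075593 = 5.061

5.061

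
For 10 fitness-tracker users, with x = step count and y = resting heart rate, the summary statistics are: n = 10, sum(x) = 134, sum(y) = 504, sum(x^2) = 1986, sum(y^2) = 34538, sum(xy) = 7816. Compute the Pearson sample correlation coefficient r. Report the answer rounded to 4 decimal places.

0.8055

Numerator: nΣxy − (Σx)(Σy) = 10·7816 − (134)(504) = 10624
Denominator: √[(nΣx²−(Σx)²)(nΣy²−(Σy)²)]
  nΣx²−(Σx)² = 10·1986 − 17956 = 1904;  nΣy²−(Σy)² = 10·34538 − 254016 = 91364
  √(1904·91364) = √173957056 = 13189.2781
r = 10624 / 13189.2781 = 0.8055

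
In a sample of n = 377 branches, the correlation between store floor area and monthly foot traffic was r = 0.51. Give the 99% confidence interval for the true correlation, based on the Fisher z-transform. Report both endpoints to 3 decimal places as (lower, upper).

(0.405, 0.602)

Fisher z: z_r = atanh(r) = ½·ln((1+0.51)/(1−0.51)) = 0.562730
SE(z) = 1/√(n−3) = 1/√374 = 0.051709
99% ⇒ z* = 2.576; margin = 2.576·0.051709 = 0.133202
CI on z-scale: (0.429528, 0.695932)
Back-transform: tanh(0.429528) = 0.404927, tanh(0.695932) = 0.601779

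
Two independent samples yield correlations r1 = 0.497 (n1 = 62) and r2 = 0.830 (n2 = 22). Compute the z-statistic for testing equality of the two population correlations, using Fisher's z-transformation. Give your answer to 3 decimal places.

z1 = atanh(0.497) = 0.545314,  z2 = atanh(0.830) = 1.188136
SE = √(1/(n1−3) + 1/(n2−3)) = √(1/59 + 1/19) = √(0.0169492 + 0.0526316) = √0.0695808 = 0.263782
z = (z1 − z2)/SE = (0.545314 − 1.188136) / 0.263782 = -0.642822 / 0.263782 = -2.437

-2.437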